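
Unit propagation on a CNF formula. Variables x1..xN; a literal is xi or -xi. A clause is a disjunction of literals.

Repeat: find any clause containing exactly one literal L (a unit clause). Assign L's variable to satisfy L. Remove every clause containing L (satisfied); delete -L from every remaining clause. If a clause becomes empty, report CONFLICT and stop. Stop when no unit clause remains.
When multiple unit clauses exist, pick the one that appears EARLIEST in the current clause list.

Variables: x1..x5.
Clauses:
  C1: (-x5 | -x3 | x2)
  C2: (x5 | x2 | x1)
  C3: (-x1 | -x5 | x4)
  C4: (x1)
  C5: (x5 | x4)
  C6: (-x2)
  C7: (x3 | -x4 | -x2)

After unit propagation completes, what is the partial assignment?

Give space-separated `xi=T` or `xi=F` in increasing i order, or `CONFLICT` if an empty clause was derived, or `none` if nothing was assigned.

Answer: x1=T x2=F

Derivation:
unit clause [1] forces x1=T; simplify:
  drop -1 from [-1, -5, 4] -> [-5, 4]
  satisfied 2 clause(s); 5 remain; assigned so far: [1]
unit clause [-2] forces x2=F; simplify:
  drop 2 from [-5, -3, 2] -> [-5, -3]
  satisfied 2 clause(s); 3 remain; assigned so far: [1, 2]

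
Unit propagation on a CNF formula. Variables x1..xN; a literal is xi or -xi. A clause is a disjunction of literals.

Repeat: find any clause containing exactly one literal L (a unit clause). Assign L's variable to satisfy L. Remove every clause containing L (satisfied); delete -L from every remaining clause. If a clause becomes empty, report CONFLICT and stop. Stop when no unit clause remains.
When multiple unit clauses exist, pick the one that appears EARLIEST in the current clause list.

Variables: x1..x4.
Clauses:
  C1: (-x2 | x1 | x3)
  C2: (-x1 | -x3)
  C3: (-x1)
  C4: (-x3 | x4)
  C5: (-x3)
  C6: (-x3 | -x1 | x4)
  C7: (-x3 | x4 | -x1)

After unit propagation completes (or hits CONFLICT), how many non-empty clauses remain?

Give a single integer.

unit clause [-1] forces x1=F; simplify:
  drop 1 from [-2, 1, 3] -> [-2, 3]
  satisfied 4 clause(s); 3 remain; assigned so far: [1]
unit clause [-3] forces x3=F; simplify:
  drop 3 from [-2, 3] -> [-2]
  satisfied 2 clause(s); 1 remain; assigned so far: [1, 3]
unit clause [-2] forces x2=F; simplify:
  satisfied 1 clause(s); 0 remain; assigned so far: [1, 2, 3]

Answer: 0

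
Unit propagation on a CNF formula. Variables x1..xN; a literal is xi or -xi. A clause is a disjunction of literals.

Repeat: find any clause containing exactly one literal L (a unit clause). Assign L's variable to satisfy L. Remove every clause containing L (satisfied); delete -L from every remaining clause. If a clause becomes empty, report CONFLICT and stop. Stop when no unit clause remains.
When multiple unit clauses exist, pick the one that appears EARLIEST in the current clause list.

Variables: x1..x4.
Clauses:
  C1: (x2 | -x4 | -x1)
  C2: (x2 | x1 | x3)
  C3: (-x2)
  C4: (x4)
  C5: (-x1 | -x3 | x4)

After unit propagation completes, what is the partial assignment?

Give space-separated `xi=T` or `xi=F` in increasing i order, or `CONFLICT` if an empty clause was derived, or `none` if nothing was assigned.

Answer: x1=F x2=F x3=T x4=T

Derivation:
unit clause [-2] forces x2=F; simplify:
  drop 2 from [2, -4, -1] -> [-4, -1]
  drop 2 from [2, 1, 3] -> [1, 3]
  satisfied 1 clause(s); 4 remain; assigned so far: [2]
unit clause [4] forces x4=T; simplify:
  drop -4 from [-4, -1] -> [-1]
  satisfied 2 clause(s); 2 remain; assigned so far: [2, 4]
unit clause [-1] forces x1=F; simplify:
  drop 1 from [1, 3] -> [3]
  satisfied 1 clause(s); 1 remain; assigned so far: [1, 2, 4]
unit clause [3] forces x3=T; simplify:
  satisfied 1 clause(s); 0 remain; assigned so far: [1, 2, 3, 4]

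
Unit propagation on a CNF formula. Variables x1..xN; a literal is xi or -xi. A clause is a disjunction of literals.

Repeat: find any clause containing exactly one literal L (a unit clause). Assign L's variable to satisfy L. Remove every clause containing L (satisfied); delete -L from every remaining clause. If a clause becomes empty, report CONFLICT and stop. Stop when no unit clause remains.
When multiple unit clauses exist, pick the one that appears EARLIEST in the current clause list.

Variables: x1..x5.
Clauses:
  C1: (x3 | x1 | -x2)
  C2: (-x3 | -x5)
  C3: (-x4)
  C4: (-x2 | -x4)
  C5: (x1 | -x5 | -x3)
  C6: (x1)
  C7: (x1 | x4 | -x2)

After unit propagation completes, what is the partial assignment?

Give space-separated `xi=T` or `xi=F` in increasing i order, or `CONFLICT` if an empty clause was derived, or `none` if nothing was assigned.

unit clause [-4] forces x4=F; simplify:
  drop 4 from [1, 4, -2] -> [1, -2]
  satisfied 2 clause(s); 5 remain; assigned so far: [4]
unit clause [1] forces x1=T; simplify:
  satisfied 4 clause(s); 1 remain; assigned so far: [1, 4]

Answer: x1=T x4=F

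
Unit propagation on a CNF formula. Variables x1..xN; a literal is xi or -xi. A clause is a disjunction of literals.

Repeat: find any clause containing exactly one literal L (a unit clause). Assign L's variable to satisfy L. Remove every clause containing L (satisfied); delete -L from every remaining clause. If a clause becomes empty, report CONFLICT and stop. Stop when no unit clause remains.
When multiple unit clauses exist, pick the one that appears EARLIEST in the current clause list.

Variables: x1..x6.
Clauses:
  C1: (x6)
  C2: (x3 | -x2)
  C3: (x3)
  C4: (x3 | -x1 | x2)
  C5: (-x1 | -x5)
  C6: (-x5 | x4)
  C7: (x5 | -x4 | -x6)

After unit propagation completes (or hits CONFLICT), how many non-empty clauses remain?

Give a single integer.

Answer: 3

Derivation:
unit clause [6] forces x6=T; simplify:
  drop -6 from [5, -4, -6] -> [5, -4]
  satisfied 1 clause(s); 6 remain; assigned so far: [6]
unit clause [3] forces x3=T; simplify:
  satisfied 3 clause(s); 3 remain; assigned so far: [3, 6]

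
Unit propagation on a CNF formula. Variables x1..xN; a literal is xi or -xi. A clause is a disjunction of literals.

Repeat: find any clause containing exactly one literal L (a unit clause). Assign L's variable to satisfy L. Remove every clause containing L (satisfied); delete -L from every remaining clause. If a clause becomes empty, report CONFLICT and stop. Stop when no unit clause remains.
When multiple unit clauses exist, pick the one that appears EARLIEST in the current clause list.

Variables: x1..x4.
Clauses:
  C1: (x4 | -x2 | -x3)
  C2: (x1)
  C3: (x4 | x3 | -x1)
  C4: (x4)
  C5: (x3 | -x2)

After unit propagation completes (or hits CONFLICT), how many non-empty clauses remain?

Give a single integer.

Answer: 1

Derivation:
unit clause [1] forces x1=T; simplify:
  drop -1 from [4, 3, -1] -> [4, 3]
  satisfied 1 clause(s); 4 remain; assigned so far: [1]
unit clause [4] forces x4=T; simplify:
  satisfied 3 clause(s); 1 remain; assigned so far: [1, 4]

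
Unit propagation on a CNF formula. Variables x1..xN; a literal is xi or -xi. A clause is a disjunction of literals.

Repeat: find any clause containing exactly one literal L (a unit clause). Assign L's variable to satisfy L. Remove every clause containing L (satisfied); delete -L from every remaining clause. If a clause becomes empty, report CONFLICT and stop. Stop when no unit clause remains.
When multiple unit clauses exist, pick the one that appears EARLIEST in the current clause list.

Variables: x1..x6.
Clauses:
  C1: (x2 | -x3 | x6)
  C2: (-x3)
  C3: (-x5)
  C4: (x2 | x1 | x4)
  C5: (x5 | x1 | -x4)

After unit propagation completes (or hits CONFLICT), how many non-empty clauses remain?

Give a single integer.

unit clause [-3] forces x3=F; simplify:
  satisfied 2 clause(s); 3 remain; assigned so far: [3]
unit clause [-5] forces x5=F; simplify:
  drop 5 from [5, 1, -4] -> [1, -4]
  satisfied 1 clause(s); 2 remain; assigned so far: [3, 5]

Answer: 2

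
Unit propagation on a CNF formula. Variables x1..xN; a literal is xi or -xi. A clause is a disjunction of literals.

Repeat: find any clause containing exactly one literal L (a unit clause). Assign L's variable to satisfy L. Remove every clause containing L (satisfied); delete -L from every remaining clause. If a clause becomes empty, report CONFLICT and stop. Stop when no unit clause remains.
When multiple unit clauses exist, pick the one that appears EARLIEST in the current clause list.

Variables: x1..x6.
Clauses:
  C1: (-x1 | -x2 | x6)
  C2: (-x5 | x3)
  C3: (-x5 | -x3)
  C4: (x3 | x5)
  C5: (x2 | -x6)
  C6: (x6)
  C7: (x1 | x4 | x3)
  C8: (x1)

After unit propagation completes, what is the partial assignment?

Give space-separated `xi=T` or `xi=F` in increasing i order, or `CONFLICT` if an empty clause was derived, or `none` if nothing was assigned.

Answer: x1=T x2=T x6=T

Derivation:
unit clause [6] forces x6=T; simplify:
  drop -6 from [2, -6] -> [2]
  satisfied 2 clause(s); 6 remain; assigned so far: [6]
unit clause [2] forces x2=T; simplify:
  satisfied 1 clause(s); 5 remain; assigned so far: [2, 6]
unit clause [1] forces x1=T; simplify:
  satisfied 2 clause(s); 3 remain; assigned so far: [1, 2, 6]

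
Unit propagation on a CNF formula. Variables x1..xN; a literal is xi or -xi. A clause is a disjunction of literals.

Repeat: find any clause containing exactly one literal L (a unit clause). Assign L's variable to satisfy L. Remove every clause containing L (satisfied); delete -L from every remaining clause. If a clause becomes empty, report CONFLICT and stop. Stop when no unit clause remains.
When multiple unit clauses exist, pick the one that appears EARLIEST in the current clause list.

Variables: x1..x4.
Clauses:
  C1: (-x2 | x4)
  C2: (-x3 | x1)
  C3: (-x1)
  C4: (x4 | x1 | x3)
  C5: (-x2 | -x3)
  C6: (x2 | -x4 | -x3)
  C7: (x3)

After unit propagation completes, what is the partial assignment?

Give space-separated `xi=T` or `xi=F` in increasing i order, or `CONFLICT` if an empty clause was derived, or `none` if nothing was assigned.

unit clause [-1] forces x1=F; simplify:
  drop 1 from [-3, 1] -> [-3]
  drop 1 from [4, 1, 3] -> [4, 3]
  satisfied 1 clause(s); 6 remain; assigned so far: [1]
unit clause [-3] forces x3=F; simplify:
  drop 3 from [4, 3] -> [4]
  drop 3 from [3] -> [] (empty!)
  satisfied 3 clause(s); 3 remain; assigned so far: [1, 3]
CONFLICT (empty clause)

Answer: CONFLICT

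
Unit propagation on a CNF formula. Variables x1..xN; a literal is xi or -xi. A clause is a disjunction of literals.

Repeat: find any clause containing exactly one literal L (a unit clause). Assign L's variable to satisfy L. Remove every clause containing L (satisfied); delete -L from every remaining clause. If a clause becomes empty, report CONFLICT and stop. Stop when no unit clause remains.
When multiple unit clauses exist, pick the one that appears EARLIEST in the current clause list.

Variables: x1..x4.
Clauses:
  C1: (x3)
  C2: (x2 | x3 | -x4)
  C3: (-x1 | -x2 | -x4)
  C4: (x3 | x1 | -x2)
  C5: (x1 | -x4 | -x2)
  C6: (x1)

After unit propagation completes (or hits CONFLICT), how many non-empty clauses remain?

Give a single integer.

unit clause [3] forces x3=T; simplify:
  satisfied 3 clause(s); 3 remain; assigned so far: [3]
unit clause [1] forces x1=T; simplify:
  drop -1 from [-1, -2, -4] -> [-2, -4]
  satisfied 2 clause(s); 1 remain; assigned so far: [1, 3]

Answer: 1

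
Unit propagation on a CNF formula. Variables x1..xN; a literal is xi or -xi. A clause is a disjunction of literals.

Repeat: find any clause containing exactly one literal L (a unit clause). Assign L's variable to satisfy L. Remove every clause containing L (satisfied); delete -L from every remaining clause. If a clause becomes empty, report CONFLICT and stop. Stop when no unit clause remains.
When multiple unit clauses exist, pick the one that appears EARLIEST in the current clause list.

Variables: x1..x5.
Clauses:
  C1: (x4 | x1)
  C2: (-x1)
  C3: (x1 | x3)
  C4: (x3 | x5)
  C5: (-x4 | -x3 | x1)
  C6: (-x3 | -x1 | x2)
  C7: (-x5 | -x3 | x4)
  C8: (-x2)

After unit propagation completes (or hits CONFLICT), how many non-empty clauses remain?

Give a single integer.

Answer: 1

Derivation:
unit clause [-1] forces x1=F; simplify:
  drop 1 from [4, 1] -> [4]
  drop 1 from [1, 3] -> [3]
  drop 1 from [-4, -3, 1] -> [-4, -3]
  satisfied 2 clause(s); 6 remain; assigned so far: [1]
unit clause [4] forces x4=T; simplify:
  drop -4 from [-4, -3] -> [-3]
  satisfied 2 clause(s); 4 remain; assigned so far: [1, 4]
unit clause [3] forces x3=T; simplify:
  drop -3 from [-3] -> [] (empty!)
  satisfied 2 clause(s); 2 remain; assigned so far: [1, 3, 4]
CONFLICT (empty clause)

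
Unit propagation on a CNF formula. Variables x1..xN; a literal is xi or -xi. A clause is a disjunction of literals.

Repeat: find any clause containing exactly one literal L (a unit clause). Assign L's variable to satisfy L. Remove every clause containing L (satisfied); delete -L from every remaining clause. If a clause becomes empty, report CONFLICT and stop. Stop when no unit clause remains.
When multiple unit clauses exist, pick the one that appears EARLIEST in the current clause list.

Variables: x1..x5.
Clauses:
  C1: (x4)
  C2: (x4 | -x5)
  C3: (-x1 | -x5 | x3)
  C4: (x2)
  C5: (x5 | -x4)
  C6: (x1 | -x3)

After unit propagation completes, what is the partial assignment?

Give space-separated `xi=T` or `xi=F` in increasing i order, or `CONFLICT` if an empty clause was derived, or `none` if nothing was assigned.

unit clause [4] forces x4=T; simplify:
  drop -4 from [5, -4] -> [5]
  satisfied 2 clause(s); 4 remain; assigned so far: [4]
unit clause [2] forces x2=T; simplify:
  satisfied 1 clause(s); 3 remain; assigned so far: [2, 4]
unit clause [5] forces x5=T; simplify:
  drop -5 from [-1, -5, 3] -> [-1, 3]
  satisfied 1 clause(s); 2 remain; assigned so far: [2, 4, 5]

Answer: x2=T x4=T x5=T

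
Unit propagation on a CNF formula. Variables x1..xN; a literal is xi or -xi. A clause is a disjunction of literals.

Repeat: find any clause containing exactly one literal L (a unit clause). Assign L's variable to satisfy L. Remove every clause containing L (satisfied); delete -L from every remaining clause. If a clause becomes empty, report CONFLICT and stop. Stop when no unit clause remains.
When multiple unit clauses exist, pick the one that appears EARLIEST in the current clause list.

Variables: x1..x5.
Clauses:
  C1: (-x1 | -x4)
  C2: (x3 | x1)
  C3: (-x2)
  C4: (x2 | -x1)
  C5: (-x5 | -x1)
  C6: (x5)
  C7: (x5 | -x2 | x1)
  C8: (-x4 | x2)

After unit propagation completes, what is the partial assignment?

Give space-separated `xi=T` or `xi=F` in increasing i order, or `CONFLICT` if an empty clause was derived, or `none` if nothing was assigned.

Answer: x1=F x2=F x3=T x4=F x5=T

Derivation:
unit clause [-2] forces x2=F; simplify:
  drop 2 from [2, -1] -> [-1]
  drop 2 from [-4, 2] -> [-4]
  satisfied 2 clause(s); 6 remain; assigned so far: [2]
unit clause [-1] forces x1=F; simplify:
  drop 1 from [3, 1] -> [3]
  satisfied 3 clause(s); 3 remain; assigned so far: [1, 2]
unit clause [3] forces x3=T; simplify:
  satisfied 1 clause(s); 2 remain; assigned so far: [1, 2, 3]
unit clause [5] forces x5=T; simplify:
  satisfied 1 clause(s); 1 remain; assigned so far: [1, 2, 3, 5]
unit clause [-4] forces x4=F; simplify:
  satisfied 1 clause(s); 0 remain; assigned so far: [1, 2, 3, 4, 5]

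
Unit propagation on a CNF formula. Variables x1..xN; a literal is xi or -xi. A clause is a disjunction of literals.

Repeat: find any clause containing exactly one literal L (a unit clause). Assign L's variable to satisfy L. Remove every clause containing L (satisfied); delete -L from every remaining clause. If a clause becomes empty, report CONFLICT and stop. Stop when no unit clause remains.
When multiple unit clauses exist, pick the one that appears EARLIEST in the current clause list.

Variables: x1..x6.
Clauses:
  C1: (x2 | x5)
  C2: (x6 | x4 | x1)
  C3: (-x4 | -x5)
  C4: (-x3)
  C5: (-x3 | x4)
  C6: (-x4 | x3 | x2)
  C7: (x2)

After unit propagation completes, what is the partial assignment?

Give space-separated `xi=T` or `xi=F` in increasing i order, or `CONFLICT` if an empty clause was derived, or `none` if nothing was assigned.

Answer: x2=T x3=F

Derivation:
unit clause [-3] forces x3=F; simplify:
  drop 3 from [-4, 3, 2] -> [-4, 2]
  satisfied 2 clause(s); 5 remain; assigned so far: [3]
unit clause [2] forces x2=T; simplify:
  satisfied 3 clause(s); 2 remain; assigned so far: [2, 3]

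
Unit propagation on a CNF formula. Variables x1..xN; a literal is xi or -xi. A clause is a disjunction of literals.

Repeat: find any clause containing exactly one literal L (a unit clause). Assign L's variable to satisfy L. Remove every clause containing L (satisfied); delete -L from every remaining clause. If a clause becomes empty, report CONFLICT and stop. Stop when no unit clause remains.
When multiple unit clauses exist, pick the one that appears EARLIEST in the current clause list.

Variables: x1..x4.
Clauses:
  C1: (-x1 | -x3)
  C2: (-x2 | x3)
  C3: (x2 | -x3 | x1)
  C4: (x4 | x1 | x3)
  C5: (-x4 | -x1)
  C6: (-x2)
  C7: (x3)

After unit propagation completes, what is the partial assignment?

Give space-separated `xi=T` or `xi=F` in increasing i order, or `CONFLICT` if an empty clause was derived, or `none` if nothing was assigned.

unit clause [-2] forces x2=F; simplify:
  drop 2 from [2, -3, 1] -> [-3, 1]
  satisfied 2 clause(s); 5 remain; assigned so far: [2]
unit clause [3] forces x3=T; simplify:
  drop -3 from [-1, -3] -> [-1]
  drop -3 from [-3, 1] -> [1]
  satisfied 2 clause(s); 3 remain; assigned so far: [2, 3]
unit clause [-1] forces x1=F; simplify:
  drop 1 from [1] -> [] (empty!)
  satisfied 2 clause(s); 1 remain; assigned so far: [1, 2, 3]
CONFLICT (empty clause)

Answer: CONFLICT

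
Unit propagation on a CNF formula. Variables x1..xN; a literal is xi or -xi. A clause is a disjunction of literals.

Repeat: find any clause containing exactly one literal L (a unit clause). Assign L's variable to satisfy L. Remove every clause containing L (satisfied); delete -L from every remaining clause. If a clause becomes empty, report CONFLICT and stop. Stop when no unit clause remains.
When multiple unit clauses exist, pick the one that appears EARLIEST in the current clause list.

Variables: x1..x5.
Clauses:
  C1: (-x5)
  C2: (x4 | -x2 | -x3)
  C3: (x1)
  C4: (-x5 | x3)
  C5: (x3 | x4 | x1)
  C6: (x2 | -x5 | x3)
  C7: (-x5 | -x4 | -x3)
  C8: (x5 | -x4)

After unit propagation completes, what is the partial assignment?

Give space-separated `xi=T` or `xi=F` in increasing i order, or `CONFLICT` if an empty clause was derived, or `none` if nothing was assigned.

Answer: x1=T x4=F x5=F

Derivation:
unit clause [-5] forces x5=F; simplify:
  drop 5 from [5, -4] -> [-4]
  satisfied 4 clause(s); 4 remain; assigned so far: [5]
unit clause [1] forces x1=T; simplify:
  satisfied 2 clause(s); 2 remain; assigned so far: [1, 5]
unit clause [-4] forces x4=F; simplify:
  drop 4 from [4, -2, -3] -> [-2, -3]
  satisfied 1 clause(s); 1 remain; assigned so far: [1, 4, 5]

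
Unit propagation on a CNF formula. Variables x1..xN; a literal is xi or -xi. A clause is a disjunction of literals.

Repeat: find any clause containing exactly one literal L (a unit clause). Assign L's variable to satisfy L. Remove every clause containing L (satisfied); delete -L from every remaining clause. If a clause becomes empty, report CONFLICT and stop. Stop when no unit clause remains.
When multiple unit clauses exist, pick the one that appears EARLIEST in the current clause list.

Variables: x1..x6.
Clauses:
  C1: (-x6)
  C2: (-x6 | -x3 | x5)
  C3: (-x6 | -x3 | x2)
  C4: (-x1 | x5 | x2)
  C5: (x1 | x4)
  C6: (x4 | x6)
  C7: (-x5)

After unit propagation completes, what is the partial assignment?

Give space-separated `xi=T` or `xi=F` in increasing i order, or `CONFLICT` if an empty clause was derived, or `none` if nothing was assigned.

unit clause [-6] forces x6=F; simplify:
  drop 6 from [4, 6] -> [4]
  satisfied 3 clause(s); 4 remain; assigned so far: [6]
unit clause [4] forces x4=T; simplify:
  satisfied 2 clause(s); 2 remain; assigned so far: [4, 6]
unit clause [-5] forces x5=F; simplify:
  drop 5 from [-1, 5, 2] -> [-1, 2]
  satisfied 1 clause(s); 1 remain; assigned so far: [4, 5, 6]

Answer: x4=T x5=F x6=F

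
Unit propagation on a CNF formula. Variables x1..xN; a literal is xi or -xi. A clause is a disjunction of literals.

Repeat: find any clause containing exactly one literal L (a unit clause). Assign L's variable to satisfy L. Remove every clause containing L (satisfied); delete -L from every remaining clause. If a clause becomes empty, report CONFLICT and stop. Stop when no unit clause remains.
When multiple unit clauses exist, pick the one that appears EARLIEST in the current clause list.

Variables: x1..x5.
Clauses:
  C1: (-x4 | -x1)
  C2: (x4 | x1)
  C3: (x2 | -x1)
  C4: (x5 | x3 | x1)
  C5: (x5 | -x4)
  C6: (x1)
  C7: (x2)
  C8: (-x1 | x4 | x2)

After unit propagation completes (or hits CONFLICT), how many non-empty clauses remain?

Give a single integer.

Answer: 0

Derivation:
unit clause [1] forces x1=T; simplify:
  drop -1 from [-4, -1] -> [-4]
  drop -1 from [2, -1] -> [2]
  drop -1 from [-1, 4, 2] -> [4, 2]
  satisfied 3 clause(s); 5 remain; assigned so far: [1]
unit clause [-4] forces x4=F; simplify:
  drop 4 from [4, 2] -> [2]
  satisfied 2 clause(s); 3 remain; assigned so far: [1, 4]
unit clause [2] forces x2=T; simplify:
  satisfied 3 clause(s); 0 remain; assigned so far: [1, 2, 4]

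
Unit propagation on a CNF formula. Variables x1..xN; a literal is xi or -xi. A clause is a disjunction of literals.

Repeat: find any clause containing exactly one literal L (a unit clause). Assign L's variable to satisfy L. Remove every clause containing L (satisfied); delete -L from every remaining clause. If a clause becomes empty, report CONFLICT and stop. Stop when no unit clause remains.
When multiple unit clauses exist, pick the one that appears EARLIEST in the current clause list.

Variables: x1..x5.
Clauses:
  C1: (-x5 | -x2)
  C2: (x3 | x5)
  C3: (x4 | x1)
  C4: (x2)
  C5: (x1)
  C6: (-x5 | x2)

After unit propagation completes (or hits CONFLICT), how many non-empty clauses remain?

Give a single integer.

unit clause [2] forces x2=T; simplify:
  drop -2 from [-5, -2] -> [-5]
  satisfied 2 clause(s); 4 remain; assigned so far: [2]
unit clause [-5] forces x5=F; simplify:
  drop 5 from [3, 5] -> [3]
  satisfied 1 clause(s); 3 remain; assigned so far: [2, 5]
unit clause [3] forces x3=T; simplify:
  satisfied 1 clause(s); 2 remain; assigned so far: [2, 3, 5]
unit clause [1] forces x1=T; simplify:
  satisfied 2 clause(s); 0 remain; assigned so far: [1, 2, 3, 5]

Answer: 0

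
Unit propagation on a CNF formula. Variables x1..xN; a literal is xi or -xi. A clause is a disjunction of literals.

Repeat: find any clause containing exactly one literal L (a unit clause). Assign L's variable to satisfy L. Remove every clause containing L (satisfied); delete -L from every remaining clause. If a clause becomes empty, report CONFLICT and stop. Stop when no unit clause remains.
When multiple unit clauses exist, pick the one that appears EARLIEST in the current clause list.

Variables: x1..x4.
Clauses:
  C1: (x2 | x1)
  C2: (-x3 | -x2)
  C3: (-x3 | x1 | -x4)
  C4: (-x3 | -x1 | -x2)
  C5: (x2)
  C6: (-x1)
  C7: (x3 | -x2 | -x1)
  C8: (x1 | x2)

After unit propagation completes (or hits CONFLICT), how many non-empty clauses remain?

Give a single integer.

unit clause [2] forces x2=T; simplify:
  drop -2 from [-3, -2] -> [-3]
  drop -2 from [-3, -1, -2] -> [-3, -1]
  drop -2 from [3, -2, -1] -> [3, -1]
  satisfied 3 clause(s); 5 remain; assigned so far: [2]
unit clause [-3] forces x3=F; simplify:
  drop 3 from [3, -1] -> [-1]
  satisfied 3 clause(s); 2 remain; assigned so far: [2, 3]
unit clause [-1] forces x1=F; simplify:
  satisfied 2 clause(s); 0 remain; assigned so far: [1, 2, 3]

Answer: 0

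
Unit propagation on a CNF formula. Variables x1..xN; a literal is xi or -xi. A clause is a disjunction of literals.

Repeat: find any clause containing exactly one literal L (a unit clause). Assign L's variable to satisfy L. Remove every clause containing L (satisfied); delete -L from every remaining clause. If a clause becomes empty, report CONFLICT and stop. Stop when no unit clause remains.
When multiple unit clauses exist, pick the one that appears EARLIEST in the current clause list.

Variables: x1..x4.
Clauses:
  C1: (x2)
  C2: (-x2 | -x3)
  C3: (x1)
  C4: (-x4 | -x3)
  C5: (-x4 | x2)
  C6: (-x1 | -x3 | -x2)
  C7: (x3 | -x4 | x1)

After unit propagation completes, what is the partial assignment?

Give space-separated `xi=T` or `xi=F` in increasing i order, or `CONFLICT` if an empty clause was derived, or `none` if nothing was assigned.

unit clause [2] forces x2=T; simplify:
  drop -2 from [-2, -3] -> [-3]
  drop -2 from [-1, -3, -2] -> [-1, -3]
  satisfied 2 clause(s); 5 remain; assigned so far: [2]
unit clause [-3] forces x3=F; simplify:
  drop 3 from [3, -4, 1] -> [-4, 1]
  satisfied 3 clause(s); 2 remain; assigned so far: [2, 3]
unit clause [1] forces x1=T; simplify:
  satisfied 2 clause(s); 0 remain; assigned so far: [1, 2, 3]

Answer: x1=T x2=T x3=F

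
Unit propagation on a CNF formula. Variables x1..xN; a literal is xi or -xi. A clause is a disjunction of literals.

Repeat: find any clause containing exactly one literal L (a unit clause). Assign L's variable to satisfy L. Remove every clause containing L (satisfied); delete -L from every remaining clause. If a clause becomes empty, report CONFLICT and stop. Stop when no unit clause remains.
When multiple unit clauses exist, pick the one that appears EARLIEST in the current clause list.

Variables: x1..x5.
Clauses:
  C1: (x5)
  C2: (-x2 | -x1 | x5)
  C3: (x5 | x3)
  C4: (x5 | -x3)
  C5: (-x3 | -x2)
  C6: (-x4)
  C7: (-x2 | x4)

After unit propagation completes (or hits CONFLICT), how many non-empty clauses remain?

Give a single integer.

Answer: 0

Derivation:
unit clause [5] forces x5=T; simplify:
  satisfied 4 clause(s); 3 remain; assigned so far: [5]
unit clause [-4] forces x4=F; simplify:
  drop 4 from [-2, 4] -> [-2]
  satisfied 1 clause(s); 2 remain; assigned so far: [4, 5]
unit clause [-2] forces x2=F; simplify:
  satisfied 2 clause(s); 0 remain; assigned so far: [2, 4, 5]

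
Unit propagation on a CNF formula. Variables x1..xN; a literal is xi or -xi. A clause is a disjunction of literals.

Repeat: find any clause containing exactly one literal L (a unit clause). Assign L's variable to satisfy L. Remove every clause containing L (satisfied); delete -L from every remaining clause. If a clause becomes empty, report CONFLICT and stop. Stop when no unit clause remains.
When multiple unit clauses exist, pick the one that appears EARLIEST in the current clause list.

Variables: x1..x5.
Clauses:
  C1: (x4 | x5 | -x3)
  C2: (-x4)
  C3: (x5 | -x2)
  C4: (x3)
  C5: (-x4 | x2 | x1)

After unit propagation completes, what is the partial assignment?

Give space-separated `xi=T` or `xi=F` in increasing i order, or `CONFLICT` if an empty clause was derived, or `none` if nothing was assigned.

unit clause [-4] forces x4=F; simplify:
  drop 4 from [4, 5, -3] -> [5, -3]
  satisfied 2 clause(s); 3 remain; assigned so far: [4]
unit clause [3] forces x3=T; simplify:
  drop -3 from [5, -3] -> [5]
  satisfied 1 clause(s); 2 remain; assigned so far: [3, 4]
unit clause [5] forces x5=T; simplify:
  satisfied 2 clause(s); 0 remain; assigned so far: [3, 4, 5]

Answer: x3=T x4=F x5=T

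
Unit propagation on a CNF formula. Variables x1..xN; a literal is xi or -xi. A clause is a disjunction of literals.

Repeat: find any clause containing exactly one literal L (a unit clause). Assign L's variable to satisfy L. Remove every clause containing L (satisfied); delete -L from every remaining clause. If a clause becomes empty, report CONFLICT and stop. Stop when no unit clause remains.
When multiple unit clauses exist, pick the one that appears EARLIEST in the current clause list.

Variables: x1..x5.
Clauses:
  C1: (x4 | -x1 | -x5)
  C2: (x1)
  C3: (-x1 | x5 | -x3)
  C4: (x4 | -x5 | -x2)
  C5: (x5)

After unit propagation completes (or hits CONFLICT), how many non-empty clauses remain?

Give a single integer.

unit clause [1] forces x1=T; simplify:
  drop -1 from [4, -1, -5] -> [4, -5]
  drop -1 from [-1, 5, -3] -> [5, -3]
  satisfied 1 clause(s); 4 remain; assigned so far: [1]
unit clause [5] forces x5=T; simplify:
  drop -5 from [4, -5] -> [4]
  drop -5 from [4, -5, -2] -> [4, -2]
  satisfied 2 clause(s); 2 remain; assigned so far: [1, 5]
unit clause [4] forces x4=T; simplify:
  satisfied 2 clause(s); 0 remain; assigned so far: [1, 4, 5]

Answer: 0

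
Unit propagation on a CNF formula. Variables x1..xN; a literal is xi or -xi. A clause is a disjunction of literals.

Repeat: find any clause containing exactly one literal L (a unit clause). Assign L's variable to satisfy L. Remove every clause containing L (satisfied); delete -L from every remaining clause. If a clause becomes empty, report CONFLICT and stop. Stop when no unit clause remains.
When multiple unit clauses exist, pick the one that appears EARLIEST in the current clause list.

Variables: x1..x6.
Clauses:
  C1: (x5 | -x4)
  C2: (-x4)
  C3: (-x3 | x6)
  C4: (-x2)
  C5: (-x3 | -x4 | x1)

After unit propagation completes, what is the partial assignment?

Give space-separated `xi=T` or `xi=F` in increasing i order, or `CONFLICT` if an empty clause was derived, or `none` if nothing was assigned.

unit clause [-4] forces x4=F; simplify:
  satisfied 3 clause(s); 2 remain; assigned so far: [4]
unit clause [-2] forces x2=F; simplify:
  satisfied 1 clause(s); 1 remain; assigned so far: [2, 4]

Answer: x2=F x4=F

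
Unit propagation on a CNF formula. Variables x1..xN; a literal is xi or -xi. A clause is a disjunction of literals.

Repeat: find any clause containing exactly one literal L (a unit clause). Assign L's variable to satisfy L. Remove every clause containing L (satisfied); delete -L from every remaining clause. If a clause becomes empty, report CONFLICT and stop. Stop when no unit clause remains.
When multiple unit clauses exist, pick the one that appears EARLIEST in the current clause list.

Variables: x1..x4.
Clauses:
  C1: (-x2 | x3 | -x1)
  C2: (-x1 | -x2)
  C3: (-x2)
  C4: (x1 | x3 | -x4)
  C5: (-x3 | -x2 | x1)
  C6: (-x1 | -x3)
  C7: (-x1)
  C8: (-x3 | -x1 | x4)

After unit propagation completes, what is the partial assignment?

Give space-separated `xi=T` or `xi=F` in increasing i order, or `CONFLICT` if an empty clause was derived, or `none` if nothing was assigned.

unit clause [-2] forces x2=F; simplify:
  satisfied 4 clause(s); 4 remain; assigned so far: [2]
unit clause [-1] forces x1=F; simplify:
  drop 1 from [1, 3, -4] -> [3, -4]
  satisfied 3 clause(s); 1 remain; assigned so far: [1, 2]

Answer: x1=F x2=F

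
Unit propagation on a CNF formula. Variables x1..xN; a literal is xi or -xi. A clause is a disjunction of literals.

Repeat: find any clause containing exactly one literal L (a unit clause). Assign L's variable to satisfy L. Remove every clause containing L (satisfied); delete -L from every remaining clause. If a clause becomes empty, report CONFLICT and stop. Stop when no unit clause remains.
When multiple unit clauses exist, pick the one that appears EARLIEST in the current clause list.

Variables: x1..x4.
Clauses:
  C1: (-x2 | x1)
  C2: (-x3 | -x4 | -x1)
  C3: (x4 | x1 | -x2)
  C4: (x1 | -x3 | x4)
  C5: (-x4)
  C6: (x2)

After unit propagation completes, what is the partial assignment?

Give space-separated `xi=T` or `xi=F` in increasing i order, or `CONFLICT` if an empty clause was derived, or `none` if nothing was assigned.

Answer: x1=T x2=T x4=F

Derivation:
unit clause [-4] forces x4=F; simplify:
  drop 4 from [4, 1, -2] -> [1, -2]
  drop 4 from [1, -3, 4] -> [1, -3]
  satisfied 2 clause(s); 4 remain; assigned so far: [4]
unit clause [2] forces x2=T; simplify:
  drop -2 from [-2, 1] -> [1]
  drop -2 from [1, -2] -> [1]
  satisfied 1 clause(s); 3 remain; assigned so far: [2, 4]
unit clause [1] forces x1=T; simplify:
  satisfied 3 clause(s); 0 remain; assigned so far: [1, 2, 4]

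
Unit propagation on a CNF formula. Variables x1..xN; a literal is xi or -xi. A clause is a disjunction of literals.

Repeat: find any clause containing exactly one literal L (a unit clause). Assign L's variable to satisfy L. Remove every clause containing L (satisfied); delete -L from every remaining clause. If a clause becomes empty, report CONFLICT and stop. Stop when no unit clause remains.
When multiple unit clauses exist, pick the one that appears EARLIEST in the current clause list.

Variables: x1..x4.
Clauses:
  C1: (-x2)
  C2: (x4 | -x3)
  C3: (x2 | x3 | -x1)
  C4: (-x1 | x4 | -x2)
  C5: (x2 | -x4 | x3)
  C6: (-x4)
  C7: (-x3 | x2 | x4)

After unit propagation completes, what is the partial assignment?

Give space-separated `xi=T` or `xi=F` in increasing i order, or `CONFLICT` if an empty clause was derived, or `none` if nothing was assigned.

unit clause [-2] forces x2=F; simplify:
  drop 2 from [2, 3, -1] -> [3, -1]
  drop 2 from [2, -4, 3] -> [-4, 3]
  drop 2 from [-3, 2, 4] -> [-3, 4]
  satisfied 2 clause(s); 5 remain; assigned so far: [2]
unit clause [-4] forces x4=F; simplify:
  drop 4 from [4, -3] -> [-3]
  drop 4 from [-3, 4] -> [-3]
  satisfied 2 clause(s); 3 remain; assigned so far: [2, 4]
unit clause [-3] forces x3=F; simplify:
  drop 3 from [3, -1] -> [-1]
  satisfied 2 clause(s); 1 remain; assigned so far: [2, 3, 4]
unit clause [-1] forces x1=F; simplify:
  satisfied 1 clause(s); 0 remain; assigned so far: [1, 2, 3, 4]

Answer: x1=F x2=F x3=F x4=F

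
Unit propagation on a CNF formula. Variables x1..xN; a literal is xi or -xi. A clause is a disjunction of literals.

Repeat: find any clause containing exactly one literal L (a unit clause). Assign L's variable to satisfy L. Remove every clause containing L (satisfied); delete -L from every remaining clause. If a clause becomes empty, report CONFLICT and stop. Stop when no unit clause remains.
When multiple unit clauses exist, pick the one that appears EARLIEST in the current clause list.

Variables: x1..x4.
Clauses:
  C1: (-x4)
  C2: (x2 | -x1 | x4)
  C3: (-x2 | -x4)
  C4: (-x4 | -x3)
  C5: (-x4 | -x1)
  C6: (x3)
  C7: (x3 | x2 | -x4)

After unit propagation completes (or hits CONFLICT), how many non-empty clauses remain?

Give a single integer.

unit clause [-4] forces x4=F; simplify:
  drop 4 from [2, -1, 4] -> [2, -1]
  satisfied 5 clause(s); 2 remain; assigned so far: [4]
unit clause [3] forces x3=T; simplify:
  satisfied 1 clause(s); 1 remain; assigned so far: [3, 4]

Answer: 1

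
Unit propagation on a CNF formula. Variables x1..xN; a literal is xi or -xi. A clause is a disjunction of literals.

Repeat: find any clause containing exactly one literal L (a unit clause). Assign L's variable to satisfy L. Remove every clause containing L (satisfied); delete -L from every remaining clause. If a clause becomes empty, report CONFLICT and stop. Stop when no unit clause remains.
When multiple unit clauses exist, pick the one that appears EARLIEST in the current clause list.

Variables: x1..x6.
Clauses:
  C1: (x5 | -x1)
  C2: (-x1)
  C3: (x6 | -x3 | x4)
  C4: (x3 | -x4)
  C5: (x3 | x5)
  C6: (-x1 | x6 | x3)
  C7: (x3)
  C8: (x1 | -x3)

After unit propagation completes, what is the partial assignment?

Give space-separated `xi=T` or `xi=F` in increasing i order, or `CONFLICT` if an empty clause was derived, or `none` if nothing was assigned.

Answer: CONFLICT

Derivation:
unit clause [-1] forces x1=F; simplify:
  drop 1 from [1, -3] -> [-3]
  satisfied 3 clause(s); 5 remain; assigned so far: [1]
unit clause [3] forces x3=T; simplify:
  drop -3 from [6, -3, 4] -> [6, 4]
  drop -3 from [-3] -> [] (empty!)
  satisfied 3 clause(s); 2 remain; assigned so far: [1, 3]
CONFLICT (empty clause)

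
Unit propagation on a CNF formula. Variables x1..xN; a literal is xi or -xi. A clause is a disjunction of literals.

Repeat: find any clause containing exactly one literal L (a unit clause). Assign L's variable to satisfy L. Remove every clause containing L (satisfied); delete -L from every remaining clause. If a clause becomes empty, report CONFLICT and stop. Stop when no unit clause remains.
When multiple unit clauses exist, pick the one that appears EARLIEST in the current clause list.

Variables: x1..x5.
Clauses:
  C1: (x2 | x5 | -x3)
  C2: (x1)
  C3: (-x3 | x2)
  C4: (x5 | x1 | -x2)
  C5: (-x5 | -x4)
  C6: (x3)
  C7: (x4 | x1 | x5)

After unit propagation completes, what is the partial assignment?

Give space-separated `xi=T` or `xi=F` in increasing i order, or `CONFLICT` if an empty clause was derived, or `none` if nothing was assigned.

Answer: x1=T x2=T x3=T

Derivation:
unit clause [1] forces x1=T; simplify:
  satisfied 3 clause(s); 4 remain; assigned so far: [1]
unit clause [3] forces x3=T; simplify:
  drop -3 from [2, 5, -3] -> [2, 5]
  drop -3 from [-3, 2] -> [2]
  satisfied 1 clause(s); 3 remain; assigned so far: [1, 3]
unit clause [2] forces x2=T; simplify:
  satisfied 2 clause(s); 1 remain; assigned so far: [1, 2, 3]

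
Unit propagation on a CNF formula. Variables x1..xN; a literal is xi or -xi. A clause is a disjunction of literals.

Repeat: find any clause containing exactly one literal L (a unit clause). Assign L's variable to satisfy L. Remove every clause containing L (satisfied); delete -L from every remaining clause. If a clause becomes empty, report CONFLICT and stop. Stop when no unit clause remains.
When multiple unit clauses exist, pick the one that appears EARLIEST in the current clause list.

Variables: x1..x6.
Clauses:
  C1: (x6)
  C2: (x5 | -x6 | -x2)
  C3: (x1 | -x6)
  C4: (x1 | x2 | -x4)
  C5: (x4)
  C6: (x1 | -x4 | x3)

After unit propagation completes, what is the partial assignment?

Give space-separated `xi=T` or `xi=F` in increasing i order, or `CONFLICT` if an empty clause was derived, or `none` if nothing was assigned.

Answer: x1=T x4=T x6=T

Derivation:
unit clause [6] forces x6=T; simplify:
  drop -6 from [5, -6, -2] -> [5, -2]
  drop -6 from [1, -6] -> [1]
  satisfied 1 clause(s); 5 remain; assigned so far: [6]
unit clause [1] forces x1=T; simplify:
  satisfied 3 clause(s); 2 remain; assigned so far: [1, 6]
unit clause [4] forces x4=T; simplify:
  satisfied 1 clause(s); 1 remain; assigned so far: [1, 4, 6]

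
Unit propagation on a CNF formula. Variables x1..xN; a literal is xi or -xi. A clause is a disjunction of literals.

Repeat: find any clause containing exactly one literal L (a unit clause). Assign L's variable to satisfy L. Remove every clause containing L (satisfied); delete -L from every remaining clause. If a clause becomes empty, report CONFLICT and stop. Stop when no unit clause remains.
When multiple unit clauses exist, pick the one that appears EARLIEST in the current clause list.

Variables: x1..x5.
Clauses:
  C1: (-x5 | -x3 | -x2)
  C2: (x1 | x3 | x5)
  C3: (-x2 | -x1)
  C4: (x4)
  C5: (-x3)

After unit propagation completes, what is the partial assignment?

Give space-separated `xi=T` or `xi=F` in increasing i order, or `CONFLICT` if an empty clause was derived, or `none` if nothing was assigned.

Answer: x3=F x4=T

Derivation:
unit clause [4] forces x4=T; simplify:
  satisfied 1 clause(s); 4 remain; assigned so far: [4]
unit clause [-3] forces x3=F; simplify:
  drop 3 from [1, 3, 5] -> [1, 5]
  satisfied 2 clause(s); 2 remain; assigned so far: [3, 4]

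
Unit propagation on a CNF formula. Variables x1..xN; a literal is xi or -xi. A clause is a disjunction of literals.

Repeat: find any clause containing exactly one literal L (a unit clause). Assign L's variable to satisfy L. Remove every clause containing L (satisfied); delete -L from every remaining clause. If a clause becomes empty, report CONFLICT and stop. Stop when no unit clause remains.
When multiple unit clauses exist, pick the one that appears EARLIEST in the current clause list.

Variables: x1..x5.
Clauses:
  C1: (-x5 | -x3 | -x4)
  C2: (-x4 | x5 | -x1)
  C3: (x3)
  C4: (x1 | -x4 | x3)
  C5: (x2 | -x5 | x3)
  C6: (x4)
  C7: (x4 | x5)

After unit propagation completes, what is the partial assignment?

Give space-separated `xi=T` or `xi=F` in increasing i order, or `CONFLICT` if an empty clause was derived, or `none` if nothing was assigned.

Answer: x1=F x3=T x4=T x5=F

Derivation:
unit clause [3] forces x3=T; simplify:
  drop -3 from [-5, -3, -4] -> [-5, -4]
  satisfied 3 clause(s); 4 remain; assigned so far: [3]
unit clause [4] forces x4=T; simplify:
  drop -4 from [-5, -4] -> [-5]
  drop -4 from [-4, 5, -1] -> [5, -1]
  satisfied 2 clause(s); 2 remain; assigned so far: [3, 4]
unit clause [-5] forces x5=F; simplify:
  drop 5 from [5, -1] -> [-1]
  satisfied 1 clause(s); 1 remain; assigned so far: [3, 4, 5]
unit clause [-1] forces x1=F; simplify:
  satisfied 1 clause(s); 0 remain; assigned so far: [1, 3, 4, 5]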